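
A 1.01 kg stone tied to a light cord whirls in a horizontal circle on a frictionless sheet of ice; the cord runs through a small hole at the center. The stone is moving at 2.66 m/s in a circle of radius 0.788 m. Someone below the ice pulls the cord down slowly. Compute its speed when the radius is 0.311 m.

v₂ ≈ 6.74 m/s

Central (radial) force ⇒ zero torque about the center ⇒ m v r is constant.
v₂ = v₁ r₁ / r₂ = (2.66)(0.788) / (0.311) = 6.740 m/s.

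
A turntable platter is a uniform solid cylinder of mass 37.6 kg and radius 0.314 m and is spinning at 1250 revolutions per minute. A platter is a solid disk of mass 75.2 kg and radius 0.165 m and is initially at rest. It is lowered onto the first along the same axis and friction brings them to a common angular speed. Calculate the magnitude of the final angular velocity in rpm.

No external torque acts about the common axis, so total angular momentum is conserved.
Moments of inertia: I_A = ½(37.6)(0.314)² = 1.854 kg·m²; I_B = ½(75.2)(0.165)² = 1.024 kg·m².
Taking A's sense as positive: L = (1.854)(1250) = 2317 kg·m²·rpm.
Combined I = 1.854 + 1.024 = 2.877 kg·m².
ω_f = L / I = 2317 / 2.877 = 805.3 rpm.

|ω_f| ≈ 805 rpm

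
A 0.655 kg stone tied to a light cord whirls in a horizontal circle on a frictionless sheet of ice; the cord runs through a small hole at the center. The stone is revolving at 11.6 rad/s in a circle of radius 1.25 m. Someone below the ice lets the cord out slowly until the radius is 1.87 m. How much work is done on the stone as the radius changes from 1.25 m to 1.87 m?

No torque about the axis ⇒ m r₁² ω₁ = m r₂² ω₂.
ω₂ = ω₁ (r₁/r₂)² = (11.6)(1.25/1.87)² = 5.183 rad/s.
W = ΔKE = ½m(v₂² − v₁²) = -38.09 J.

W ≈ -38.1 J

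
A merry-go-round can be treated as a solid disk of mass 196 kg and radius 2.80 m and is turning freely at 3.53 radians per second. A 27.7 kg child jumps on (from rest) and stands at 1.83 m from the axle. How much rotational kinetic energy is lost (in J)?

energy lost ≈ 516 J

No external torque acts about the axle; L_before = L_after.
I_p = ½(196)(2.80)² = 768.3 kg·m².
Added inertia Σmr² = (27.7)(1.83)² = 92.76 kg·m²; I_f = 768.3 + 92.76 = 861.1 kg·m².
ω_f = I_p ω_i / I_f = (768.3)(3.53) / 861.1 = 3.150 rad/s.
KE_i = ½(768.3)(3.530 rad/s)² = 4787 J; KE_f = ½(861.1)(3.150)² = 4271 J.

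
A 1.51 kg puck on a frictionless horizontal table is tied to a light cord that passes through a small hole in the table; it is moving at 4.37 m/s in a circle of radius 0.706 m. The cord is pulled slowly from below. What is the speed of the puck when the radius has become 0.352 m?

The only horizontal force on the mass is along the cord (radial), so it exerts no torque about the hole and angular momentum m v r is conserved.
v₂ = v₁ r₁ / r₂ = (4.37)(0.706) / (0.352) = 8.765 m/s.

v₂ ≈ 8.76 m/s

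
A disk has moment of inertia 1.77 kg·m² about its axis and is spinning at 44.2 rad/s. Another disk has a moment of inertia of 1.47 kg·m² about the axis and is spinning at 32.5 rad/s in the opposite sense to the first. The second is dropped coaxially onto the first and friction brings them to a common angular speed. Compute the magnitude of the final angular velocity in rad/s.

|ω_f| ≈ 9.40 rad/s

No external torque acts about the common axis, so total angular momentum is conserved.
Taking A's sense as positive: L = (1.770)(44.2) − (1.470)(32.5) = 30.46 kg·m²·rad/s.
Combined I = 1.770 + 1.470 = 3.240 kg·m².
ω_f = L / I = 30.46 / 3.240 = 9.401 rad/s.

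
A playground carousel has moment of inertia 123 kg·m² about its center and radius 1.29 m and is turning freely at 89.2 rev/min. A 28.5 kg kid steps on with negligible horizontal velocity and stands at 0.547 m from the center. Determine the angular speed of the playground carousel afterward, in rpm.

No external torque acts about the center; L_before = L_after.
Added inertia Σmr² = (28.5)(0.547)² = 8.527 kg·m²; I_f = 123.0 + 8.527 = 131.5 kg·m².
ω_f = I_p ω_i / I_f = (123.0)(89.2) / 131.5 = 83.42 rpm.

ω_f ≈ 83.4 rpm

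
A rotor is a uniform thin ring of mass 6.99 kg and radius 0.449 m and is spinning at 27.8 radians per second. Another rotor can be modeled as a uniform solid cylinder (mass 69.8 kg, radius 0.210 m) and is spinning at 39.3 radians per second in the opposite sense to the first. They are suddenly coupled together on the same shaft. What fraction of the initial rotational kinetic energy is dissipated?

No external torque acts about the common axis, so total angular momentum is conserved.
Moments of inertia: I_A = (6.99)(0.449)² = 1.409 kg·m²; I_B = ½(69.8)(0.210)² = 1.539 kg·m².
Taking A's sense as positive: L = (1.409)(27.8) − (1.539)(39.3) = -21.31 kg·m²·rad/s.
Combined I = 1.409 + 1.539 = 2.948 kg·m².
ω_f = L / I = -21.31 / 2.948 = -7.228 rad/s.
KE_i = ½ΣIω² = 1733 J; KE_f = ½(2.948)(7.228)² = 77.02 J.
Fraction dissipated = (KE_i − KE_f)/KE_i = 0.9556.

fraction ≈ 0.956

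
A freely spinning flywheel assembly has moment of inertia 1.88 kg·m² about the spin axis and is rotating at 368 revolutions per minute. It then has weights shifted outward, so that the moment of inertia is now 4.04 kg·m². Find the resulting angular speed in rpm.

ω₂ ≈ 171 rpm

No external torque acts about the spin axis, so angular momentum is conserved.
ω₂ = I₁ω₁ / I₂ = (1.880)(368 rpm) / (4.040) = 171.2 rpm.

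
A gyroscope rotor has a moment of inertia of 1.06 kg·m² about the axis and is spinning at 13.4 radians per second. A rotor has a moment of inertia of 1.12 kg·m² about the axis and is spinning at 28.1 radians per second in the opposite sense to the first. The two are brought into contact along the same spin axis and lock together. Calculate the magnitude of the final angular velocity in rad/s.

|ω_f| ≈ 7.92 rad/s

The coupling torques are internal; angular momentum about the shared axis is conserved.
Taking A's sense as positive: L = (1.060)(13.4) − (1.120)(28.1) = -17.27 kg·m²·rad/s.
Combined I = 1.060 + 1.120 = 2.180 kg·m².
ω_f = L / I = -17.27 / 2.180 = -7.921 rad/s.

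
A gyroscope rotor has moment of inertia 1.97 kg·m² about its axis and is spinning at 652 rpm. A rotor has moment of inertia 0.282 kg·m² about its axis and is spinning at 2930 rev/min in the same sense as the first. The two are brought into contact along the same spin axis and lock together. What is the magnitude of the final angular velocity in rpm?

|ω_f| ≈ 937 rpm

No external torque acts about the common axis, so total angular momentum is conserved.
Taking A's sense as positive: L = (1.970)(652) + (0.2820)(2930) = 2111 kg·m²·rpm.
Combined I = 1.970 + 0.2820 = 2.252 kg·m².
ω_f = L / I = 2111 / 2.252 = 937.3 rpm.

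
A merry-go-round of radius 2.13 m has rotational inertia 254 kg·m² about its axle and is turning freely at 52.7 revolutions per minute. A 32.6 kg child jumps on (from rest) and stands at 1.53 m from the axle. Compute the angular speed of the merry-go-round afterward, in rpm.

The added mass arrives with no angular momentum about the axle, and any external torque about the axle is negligible, so the system's angular momentum is conserved.
Added inertia Σmr² = (32.6)(1.53)² = 76.31 kg·m²; I_f = 254.0 + 76.31 = 330.3 kg·m².
ω_f = I_p ω_i / I_f = (254.0)(52.7) / 330.3 = 40.52 rpm.

ω_f ≈ 40.5 rpm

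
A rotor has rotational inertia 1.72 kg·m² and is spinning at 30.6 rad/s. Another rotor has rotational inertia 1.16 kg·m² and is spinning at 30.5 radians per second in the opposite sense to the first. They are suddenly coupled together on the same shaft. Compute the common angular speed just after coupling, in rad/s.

The coupling torques are internal; angular momentum about the shared axis is conserved.
Taking A's sense as positive: L = (1.720)(30.6) − (1.160)(30.5) = 17.25 kg·m²·rad/s.
Combined I = 1.720 + 1.160 = 2.880 kg·m².
ω_f = L / I = 17.25 / 2.880 = 5.990 rad/s.

|ω_f| ≈ 5.99 rad/s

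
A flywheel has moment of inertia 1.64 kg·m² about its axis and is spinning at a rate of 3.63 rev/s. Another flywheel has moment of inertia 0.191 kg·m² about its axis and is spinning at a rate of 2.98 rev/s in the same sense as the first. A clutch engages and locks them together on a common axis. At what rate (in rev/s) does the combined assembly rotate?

The coupling torques are internal; angular momentum about the shared axis is conserved.
Taking A's sense as positive: L = (1.640)(3.63) + (0.1910)(2.98) = 6.522 kg·m²·rev/s.
Combined I = 1.640 + 0.1910 = 1.831 kg·m².
ω_f = L / I = 6.522 / 1.831 = 3.562 rev/s.

|ω_f| ≈ 3.56 rev/s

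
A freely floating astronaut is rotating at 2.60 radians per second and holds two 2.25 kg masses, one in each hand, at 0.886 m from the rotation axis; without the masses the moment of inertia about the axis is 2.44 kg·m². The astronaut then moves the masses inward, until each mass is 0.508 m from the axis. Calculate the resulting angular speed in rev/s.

ω₂ ≈ 0.686 rev/s

No external torque acts about the spin axis, so angular momentum is conserved.
I₁ = 2.44 + 2(2.25)(0.886)² = 5.972 kg·m²; I₂ = 2.44 + 2(2.25)(0.508)² = 3.601 kg·m².
ω₂ = I₁ω₁ / I₂ = (5.972)(2.60 rad/s) / (3.601) = 4.312 rad/s = 0.6863 rev/s.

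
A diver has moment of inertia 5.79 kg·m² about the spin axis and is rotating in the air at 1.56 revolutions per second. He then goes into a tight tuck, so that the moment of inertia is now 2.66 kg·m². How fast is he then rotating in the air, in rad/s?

ω₂ ≈ 21.3 rad/s

With no external torque about the axis, L is conserved: I₁ω₁ = I₂ω₂.
ω₂ = I₁ω₁ / I₂ = (5.790)(1.56 rev/s) / (2.660) = 3.396 rev/s = 21.34 rad/s.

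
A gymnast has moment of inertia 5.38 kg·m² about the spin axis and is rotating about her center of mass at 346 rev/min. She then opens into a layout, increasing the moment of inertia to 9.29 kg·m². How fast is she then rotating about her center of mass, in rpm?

ω₂ ≈ 200 rpm

No external torque acts about the spin axis, so angular momentum is conserved.
ω₂ = I₁ω₁ / I₂ = (5.380)(346 rpm) / (9.290) = 200.4 rpm.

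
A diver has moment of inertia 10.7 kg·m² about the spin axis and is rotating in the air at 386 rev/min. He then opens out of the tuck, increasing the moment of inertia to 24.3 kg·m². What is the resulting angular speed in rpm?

Angular momentum about the spin axis is conserved since the torque about it is zero.
ω₂ = I₁ω₁ / I₂ = (10.70)(386 rpm) / (24.30) = 170.0 rpm.

ω₂ ≈ 170 rpm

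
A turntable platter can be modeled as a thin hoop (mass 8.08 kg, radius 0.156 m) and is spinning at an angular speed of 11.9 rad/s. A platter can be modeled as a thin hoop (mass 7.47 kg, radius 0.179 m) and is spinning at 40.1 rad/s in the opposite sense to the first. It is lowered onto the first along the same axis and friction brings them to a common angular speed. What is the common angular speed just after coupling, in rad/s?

|ω_f| ≈ 16.6 rad/s

No external torque acts about the common axis, so total angular momentum is conserved.
Moments of inertia: I_A = (8.08)(0.156)² = 0.1966 kg·m²; I_B = (7.47)(0.179)² = 0.2393 kg·m².
Taking A's sense as positive: L = (0.1966)(11.9) − (0.2393)(40.1) = -7.258 kg·m²·rad/s.
Combined I = 0.1966 + 0.2393 = 0.4360 kg·m².
ω_f = L / I = -7.258 / 0.4360 = -16.65 rad/s.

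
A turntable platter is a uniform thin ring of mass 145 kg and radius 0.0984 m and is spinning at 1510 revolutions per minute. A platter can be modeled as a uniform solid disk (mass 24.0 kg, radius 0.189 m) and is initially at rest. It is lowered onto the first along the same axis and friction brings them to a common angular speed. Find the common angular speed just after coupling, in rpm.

|ω_f| ≈ 1160 rpm

No external torque acts about the common axis, so total angular momentum is conserved.
Moments of inertia: I_A = (145)(0.0984)² = 1.404 kg·m²; I_B = ½(24.0)(0.189)² = 0.4287 kg·m².
Taking A's sense as positive: L = (1.404)(1510) = 2120 kg·m²·rpm.
Combined I = 1.404 + 0.4287 = 1.833 kg·m².
ω_f = L / I = 2120 / 1.833 = 1157 rpm.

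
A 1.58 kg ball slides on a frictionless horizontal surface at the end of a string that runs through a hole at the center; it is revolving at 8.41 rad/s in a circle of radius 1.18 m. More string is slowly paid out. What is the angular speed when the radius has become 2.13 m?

ω₂ ≈ 2.58 rad/s

The constraining force is radial, so m r² ω about the center is conserved.
ω₂ = ω₁ (r₁/r₂)² = (8.41)(1.18/2.13)² = 2.581 rad/s.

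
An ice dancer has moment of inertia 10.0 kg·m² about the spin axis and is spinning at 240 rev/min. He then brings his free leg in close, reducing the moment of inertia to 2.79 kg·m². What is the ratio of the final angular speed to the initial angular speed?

ω₂/ω₁ ≈ 3.58

Angular momentum about the spin axis is conserved since the torque about it is zero.
ω₂/ω₁ = I₁/I₂ = 10.00 / 2.790 = 3.584.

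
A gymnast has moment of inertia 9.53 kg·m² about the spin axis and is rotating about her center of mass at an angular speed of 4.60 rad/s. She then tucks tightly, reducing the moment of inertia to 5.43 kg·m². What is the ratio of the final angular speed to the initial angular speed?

ω₂/ω₁ ≈ 1.76

With no external torque about the axis, L is conserved: I₁ω₁ = I₂ω₂.
ω₂/ω₁ = I₁/I₂ = 9.530 / 5.430 = 1.755.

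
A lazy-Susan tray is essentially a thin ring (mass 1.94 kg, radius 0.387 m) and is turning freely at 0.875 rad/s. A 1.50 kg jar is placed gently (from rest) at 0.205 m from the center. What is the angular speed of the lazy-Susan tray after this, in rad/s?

ω_f ≈ 0.719 rad/s

The added mass arrives with no angular momentum about the center, and any external torque about the center is negligible, so the system's angular momentum is conserved.
I_p = (1.94)(0.387)² = 0.2906 kg·m².
Added inertia Σmr² = (1.50)(0.205)² = 0.06304 kg·m²; I_f = 0.2906 + 0.06304 = 0.3536 kg·m².
ω_f = I_p ω_i / I_f = (0.2906)(0.875) / 0.3536 = 0.7190 rad/s.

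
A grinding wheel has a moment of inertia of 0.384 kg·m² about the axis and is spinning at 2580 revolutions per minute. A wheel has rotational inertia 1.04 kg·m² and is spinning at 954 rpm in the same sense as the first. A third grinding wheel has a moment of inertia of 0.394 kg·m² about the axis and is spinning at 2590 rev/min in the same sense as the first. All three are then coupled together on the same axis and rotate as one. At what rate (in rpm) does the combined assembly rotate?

No external torque acts about the common axis, so total angular momentum is conserved.
Taking A's sense as positive: L = (0.3840)(2580) + (1.040)(954) + (0.3940)(2590) = 3003 kg·m²·rpm.
Combined I = 0.3840 + 1.040 + 0.3940 = 1.818 kg·m².
ω_f = L / I = 3003 / 1.818 = 1652 rpm.

|ω_f| ≈ 1650 rpm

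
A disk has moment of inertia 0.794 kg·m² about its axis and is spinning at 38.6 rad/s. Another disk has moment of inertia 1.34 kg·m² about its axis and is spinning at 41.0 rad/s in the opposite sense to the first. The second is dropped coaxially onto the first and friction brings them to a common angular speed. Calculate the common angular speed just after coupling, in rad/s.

The coupling torques are internal; angular momentum about the shared axis is conserved.
Taking A's sense as positive: L = (0.7940)(38.6) − (1.340)(41.0) = -24.29 kg·m²·rad/s.
Combined I = 0.7940 + 1.340 = 2.134 kg·m².
ω_f = L / I = -24.29 / 2.134 = -11.38 rad/s.

|ω_f| ≈ 11.4 rad/s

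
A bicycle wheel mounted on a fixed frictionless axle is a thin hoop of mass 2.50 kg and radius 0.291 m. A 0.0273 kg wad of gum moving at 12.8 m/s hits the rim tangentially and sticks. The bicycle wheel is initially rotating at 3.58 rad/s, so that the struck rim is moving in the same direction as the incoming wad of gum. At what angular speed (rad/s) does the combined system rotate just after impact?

About the axle the impulsive forces during the collision are internal, so angular momentum about that axis is conserved.
I_p = (2.50)(0.291)² = 0.2117 kg·m². Taking the sense of the wad of gum's angular momentum as positive, L_{wad} = m v R = (0.0273)(12.8)(0.291) = 0.1017 kg·m²/s.
L_i = +I_p ω_p + m v R = +(0.2117)(3.58) + 0.1017 = 0.8596 kg·m²/s.
After sticking, I_f = I_p + m R² = 0.2117 + (0.0273)(0.291)² = 0.2140 kg·m².
ω_f = L_i / I_f = 0.8596 / 0.2140 = 4.016 rad/s.

|ω_f| ≈ 4.02 rad/s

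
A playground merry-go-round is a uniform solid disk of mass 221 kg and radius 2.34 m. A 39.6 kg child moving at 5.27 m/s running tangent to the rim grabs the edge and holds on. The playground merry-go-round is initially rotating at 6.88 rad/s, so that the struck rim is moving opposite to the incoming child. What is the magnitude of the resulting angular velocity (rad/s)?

|ω_f| ≈ 4.47 rad/s

The axle reaction passes through the axle and exerts no torque about it; angular momentum about the axle is conserved through the impact.
I_p = ½(221)(2.34)² = 605.1 kg·m². Taking the sense of the child's angular momentum as positive, L_{child} = m v R = (39.6)(5.27)(2.34) = 488.3 kg·m²/s.
L_i = −I_p ω_p + m v R = −(605.1)(6.88) + 488.3 = -3674 kg·m²/s.
After sticking, I_f = I_p + m R² = 605.1 + (39.6)(2.34)² = 821.9 kg·m².
ω_f = L_i / I_f = -3674 / 821.9 = -4.471 rad/s.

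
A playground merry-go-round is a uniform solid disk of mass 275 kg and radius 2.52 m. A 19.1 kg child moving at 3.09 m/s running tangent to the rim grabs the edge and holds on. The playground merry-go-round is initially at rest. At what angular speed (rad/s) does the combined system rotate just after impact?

About the axle the impulsive forces during the collision are internal, so angular momentum about that axis is conserved.
I_p = ½(275)(2.52)² = 873.2 kg·m². Taking the sense of the child's angular momentum as positive, L_{child} = m v R = (19.1)(3.09)(2.52) = 148.7 kg·m²/s.
L_i = 0 + 148.7 = 148.7 kg·m²/s.
After sticking, I_f = I_p + m R² = 873.2 + (19.1)(2.52)² = 994.5 kg·m².
ω_f = L_i / I_f = 148.7 / 994.5 = 0.1496 rad/s.

|ω_f| ≈ 0.150 rad/s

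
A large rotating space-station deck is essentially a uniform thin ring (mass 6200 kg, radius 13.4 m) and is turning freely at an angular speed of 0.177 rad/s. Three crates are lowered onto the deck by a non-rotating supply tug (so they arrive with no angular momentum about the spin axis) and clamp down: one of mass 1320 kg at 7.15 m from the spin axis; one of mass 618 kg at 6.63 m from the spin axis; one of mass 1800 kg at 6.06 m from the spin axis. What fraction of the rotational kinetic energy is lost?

fraction ≈ 0.126

No external torque acts about the spin axis; L_before = L_after.
I_p = (6200)(13.4)² = 1.113e+06 kg·m².
Added inertia Σmr² = (1320)(7.15)² + (618)(6.63)² + (1800)(6.06)² = 1.607e+05 kg·m²; I_f = 1.113e+06 + 1.607e+05 = 1.274e+06 kg·m².
ω_f = I_p ω_i / I_f = (1.113e+06)(0.177) / 1.274e+06 = 0.1547 rad/s.
KE_i = ½(1.113e+06)(0.1770 rad/s)² = 17440 J; KE_f = ½(1.274e+06)(0.1547)² = 15240 J.
Fraction lost = 0.1262.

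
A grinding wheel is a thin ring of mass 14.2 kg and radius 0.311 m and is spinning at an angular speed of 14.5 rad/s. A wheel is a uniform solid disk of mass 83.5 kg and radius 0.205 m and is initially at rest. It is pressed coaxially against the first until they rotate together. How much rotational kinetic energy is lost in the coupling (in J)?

ΔKE lost ≈ 81.0 J

The coupling torques are internal; angular momentum about the shared axis is conserved.
Moments of inertia: I_A = (14.2)(0.311)² = 1.373 kg·m²; I_B = ½(83.5)(0.205)² = 1.755 kg·m².
Taking A's sense as positive: L = (1.373)(14.5) = 19.91 kg·m²·rad/s.
Combined I = 1.373 + 1.755 = 3.128 kg·m².
ω_f = L / I = 19.91 / 3.128 = 6.367 rad/s.
KE_i = ½ΣIω² = 144.4 J; KE_f = ½(3.128)(6.367)² = 63.40 J.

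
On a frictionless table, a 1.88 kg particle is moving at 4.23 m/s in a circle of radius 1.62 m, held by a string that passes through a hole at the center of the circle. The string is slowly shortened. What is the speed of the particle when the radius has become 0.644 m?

Central (radial) force ⇒ zero torque about the center ⇒ m v r is constant.
v₂ = v₁ r₁ / r₂ = (4.23)(1.62) / (0.644) = 10.64 m/s.

v₂ ≈ 10.6 m/s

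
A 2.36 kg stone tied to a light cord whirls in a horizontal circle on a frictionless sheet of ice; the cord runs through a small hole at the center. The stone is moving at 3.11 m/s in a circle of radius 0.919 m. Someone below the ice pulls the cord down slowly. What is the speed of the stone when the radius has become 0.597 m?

v₂ ≈ 4.79 m/s

The only horizontal force on the mass is along the cord (radial), so it exerts no torque about the hole and angular momentum m v r is conserved.
v₂ = v₁ r₁ / r₂ = (3.11)(0.919) / (0.597) = 4.787 m/s.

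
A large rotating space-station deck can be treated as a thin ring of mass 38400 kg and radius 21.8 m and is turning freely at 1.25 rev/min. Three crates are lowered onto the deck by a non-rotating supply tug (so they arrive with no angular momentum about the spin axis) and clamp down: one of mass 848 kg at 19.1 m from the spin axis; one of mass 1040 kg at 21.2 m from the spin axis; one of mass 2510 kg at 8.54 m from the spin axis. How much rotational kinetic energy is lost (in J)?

The added mass arrives with no angular momentum about the spin axis, and any external torque about the spin axis is negligible, so the system's angular momentum is conserved.
I_p = (38400)(21.8)² = 1.825e+07 kg·m².
Added inertia Σmr² = (848)(19.1)² + (1040)(21.2)² + (2510)(8.54)² = 9.598e+05 kg·m²; I_f = 1.825e+07 + 9.598e+05 = 1.921e+07 kg·m².
ω_f = I_p ω_i / I_f = (1.825e+07)(1.25) / 1.921e+07 = 1.188 rpm.
KE_i = ½(1.825e+07)(0.1309 rad/s)² = 1.563e+05 J; KE_f = ½(1.921e+07)(0.1244)² = 1.485e+05 J.

energy lost ≈ 7810 J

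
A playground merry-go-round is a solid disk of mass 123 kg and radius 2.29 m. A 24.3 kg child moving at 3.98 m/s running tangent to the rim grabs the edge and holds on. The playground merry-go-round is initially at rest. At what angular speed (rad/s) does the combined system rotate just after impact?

|ω_f| ≈ 0.492 rad/s

About the axle the impulsive forces during the collision are internal, so angular momentum about that axis is conserved.
I_p = ½(123)(2.29)² = 322.5 kg·m². Taking the sense of the child's angular momentum as positive, L_{child} = m v R = (24.3)(3.98)(2.29) = 221.5 kg·m²/s.
L_i = 0 + 221.5 = 221.5 kg·m²/s.
After sticking, I_f = I_p + m R² = 322.5 + (24.3)(2.29)² = 449.9 kg·m².
ω_f = L_i / I_f = 221.5 / 449.9 = 0.4922 rad/s.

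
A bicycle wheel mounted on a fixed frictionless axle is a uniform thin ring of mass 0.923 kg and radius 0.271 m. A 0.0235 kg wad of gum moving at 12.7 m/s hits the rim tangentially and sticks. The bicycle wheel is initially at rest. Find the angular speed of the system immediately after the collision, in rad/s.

|ω_f| ≈ 1.16 rad/s

The axle reaction passes through the axle and exerts no torque about it; angular momentum about the axle is conserved through the impact.
I_p = (0.923)(0.271)² = 0.06779 kg·m². Taking the sense of the wad of gum's angular momentum as positive, L_{wad} = m v R = (0.0235)(12.7)(0.271) = 0.08088 kg·m²/s.
L_i = 0 + 0.08088 = 0.08088 kg·m²/s.
After sticking, I_f = I_p + m R² = 0.06779 + (0.0235)(0.271)² = 0.06951 kg·m².
ω_f = L_i / I_f = 0.08088 / 0.06951 = 1.164 rad/s.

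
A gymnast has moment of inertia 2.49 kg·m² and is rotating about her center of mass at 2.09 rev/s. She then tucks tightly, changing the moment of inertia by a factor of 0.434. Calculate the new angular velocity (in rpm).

ω₂ ≈ 289 rpm

With no external torque about the axis, L is conserved: I₁ω₁ = I₂ω₂.
I₂ = 0.434 × 2.49 = 1.081 kg·m².
ω₂ = I₁ω₁ / I₂ = (2.490)(2.09 rev/s) / (1.081) = 4.816 rev/s = 288.9 rpm.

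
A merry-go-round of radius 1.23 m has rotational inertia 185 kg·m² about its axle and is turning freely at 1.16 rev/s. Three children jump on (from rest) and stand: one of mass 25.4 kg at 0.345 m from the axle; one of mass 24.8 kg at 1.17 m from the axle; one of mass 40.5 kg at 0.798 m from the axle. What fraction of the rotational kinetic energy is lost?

No external torque acts about the axle; L_before = L_after.
Added inertia Σmr² = (25.4)(0.345)² + (24.8)(1.17)² + (40.5)(0.798)² = 62.76 kg·m²; I_f = 185.0 + 62.76 = 247.8 kg·m².
ω_f = I_p ω_i / I_f = (185.0)(1.16) / 247.8 = 0.8662 rev/s.
KE_i = ½(185.0)(7.288 rad/s)² = 4914 J; KE_f = ½(247.8)(5.442)² = 3669 J.
Fraction lost = 0.2533.

fraction ≈ 0.253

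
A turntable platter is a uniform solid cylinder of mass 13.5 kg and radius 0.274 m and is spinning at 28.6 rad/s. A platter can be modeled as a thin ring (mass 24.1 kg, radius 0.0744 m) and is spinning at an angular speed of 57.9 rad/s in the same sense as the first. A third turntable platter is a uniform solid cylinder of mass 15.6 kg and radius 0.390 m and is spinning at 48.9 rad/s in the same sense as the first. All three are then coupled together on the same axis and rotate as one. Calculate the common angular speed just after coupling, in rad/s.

|ω_f| ≈ 43.9 rad/s

No external torque acts about the common axis, so total angular momentum is conserved.
Moments of inertia: I_A = ½(13.5)(0.274)² = 0.5068 kg·m²; I_B = (24.1)(0.0744)² = 0.1334 kg·m²; I_C = ½(15.6)(0.390)² = 1.186 kg·m².
Taking A's sense as positive: L = (0.5068)(28.6) + (0.1334)(57.9) + (1.186)(48.9) = 80.23 kg·m²·rad/s.
Combined I = 0.5068 + 0.1334 + 1.186 = 1.827 kg·m².
ω_f = L / I = 80.23 / 1.827 = 43.93 rad/s.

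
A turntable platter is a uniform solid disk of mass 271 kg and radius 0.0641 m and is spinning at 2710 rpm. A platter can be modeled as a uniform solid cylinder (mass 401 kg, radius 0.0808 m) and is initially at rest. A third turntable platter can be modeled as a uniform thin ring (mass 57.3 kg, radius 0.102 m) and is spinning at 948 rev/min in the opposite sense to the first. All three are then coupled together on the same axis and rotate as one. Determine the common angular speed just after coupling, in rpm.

No external torque acts about the common axis, so total angular momentum is conserved.
Moments of inertia: I_A = ½(271)(0.0641)² = 0.5567 kg·m²; I_B = ½(401)(0.0808)² = 1.309 kg·m²; I_C = (57.3)(0.102)² = 0.5961 kg·m².
Taking A's sense as positive: L = (0.5567)(2710) − (0.5961)(948) = 943.6 kg·m²·rpm.
Combined I = 0.5567 + 1.309 + 0.5961 = 2.462 kg·m².
ω_f = L / I = 943.6 / 2.462 = 383.3 rpm.

|ω_f| ≈ 383 rpm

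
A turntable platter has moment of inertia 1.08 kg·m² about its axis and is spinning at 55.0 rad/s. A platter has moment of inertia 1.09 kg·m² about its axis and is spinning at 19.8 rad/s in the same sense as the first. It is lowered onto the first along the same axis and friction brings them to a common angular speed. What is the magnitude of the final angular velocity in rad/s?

The coupling torques are internal; angular momentum about the shared axis is conserved.
Taking A's sense as positive: L = (1.080)(55.0) + (1.090)(19.8) = 80.98 kg·m²·rad/s.
Combined I = 1.080 + 1.090 = 2.170 kg·m².
ω_f = L / I = 80.98 / 2.170 = 37.32 rad/s.

|ω_f| ≈ 37.3 rad/s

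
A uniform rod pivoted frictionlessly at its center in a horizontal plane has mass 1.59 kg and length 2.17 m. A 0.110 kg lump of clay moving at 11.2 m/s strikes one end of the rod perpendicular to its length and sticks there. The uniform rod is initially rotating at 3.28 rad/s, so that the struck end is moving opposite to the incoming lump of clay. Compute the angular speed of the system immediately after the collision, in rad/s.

About the pivot the impulsive forces during the collision are internal, so angular momentum about that axis is conserved.
I_p = (1/12)(1.59)(2.17)² = 0.6239 kg·m². Taking the sense of the lump of clay's angular momentum as positive, L_{lump} = m v R = (0.110)(11.2)(2.17/2) = 1.337 kg·m²/s.
L_i = −I_p ω_p + m v R = −(0.6239)(3.28) + 1.337 = -0.7098 kg·m²/s.
After sticking, I_f = I_p + m R² = 0.6239 + (0.110)(2.17/2)² = 0.7534 kg·m².
ω_f = L_i / I_f = -0.7098 / 0.7534 = -0.9421 rad/s.

|ω_f| ≈ 0.942 rad/s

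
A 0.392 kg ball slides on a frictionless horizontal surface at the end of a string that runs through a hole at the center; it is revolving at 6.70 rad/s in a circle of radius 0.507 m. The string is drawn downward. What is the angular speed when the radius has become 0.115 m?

The constraining force is radial, so m r² ω about the center is conserved.
ω₂ = ω₁ (r₁/r₂)² = (6.70)(0.507/0.115)² = 130.2 rad/s.

ω₂ ≈ 130 rad/s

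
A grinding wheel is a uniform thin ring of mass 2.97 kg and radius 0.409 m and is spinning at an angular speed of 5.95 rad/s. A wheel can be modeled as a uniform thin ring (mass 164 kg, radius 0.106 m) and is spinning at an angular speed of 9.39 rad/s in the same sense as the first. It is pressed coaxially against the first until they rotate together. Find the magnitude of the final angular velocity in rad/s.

The coupling torques are internal; angular momentum about the shared axis is conserved.
Moments of inertia: I_A = (2.97)(0.409)² = 0.4968 kg·m²; I_B = (164)(0.106)² = 1.843 kg·m².
Taking A's sense as positive: L = (0.4968)(5.95) + (1.843)(9.39) = 20.26 kg·m²·rad/s.
Combined I = 0.4968 + 1.843 = 2.340 kg·m².
ω_f = L / I = 20.26 / 2.340 = 8.659 rad/s.

|ω_f| ≈ 8.66 rad/s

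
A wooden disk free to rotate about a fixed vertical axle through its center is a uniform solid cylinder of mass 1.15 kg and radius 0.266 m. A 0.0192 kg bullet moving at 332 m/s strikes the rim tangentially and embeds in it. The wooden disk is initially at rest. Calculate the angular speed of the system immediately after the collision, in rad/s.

The axle reaction passes through the axle and exerts no torque about it; angular momentum about the axle is conserved through the impact.
I_p = ½(1.15)(0.266)² = 0.04068 kg·m². Taking the sense of the bullet's angular momentum as positive, L_{bullet} = m v R = (0.0192)(332)(0.266) = 1.696 kg·m²/s.
L_i = 0 + 1.696 = 1.696 kg·m²/s.
After sticking, I_f = I_p + m R² = 0.04068 + (0.0192)(0.266)² = 0.04204 kg·m².
ω_f = L_i / I_f = 1.696 / 0.04204 = 40.33 rad/s.

|ω_f| ≈ 40.3 rad/s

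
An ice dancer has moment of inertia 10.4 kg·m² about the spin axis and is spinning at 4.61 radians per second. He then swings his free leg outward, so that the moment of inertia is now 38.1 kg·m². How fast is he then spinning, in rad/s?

With no external torque about the axis, L is conserved: I₁ω₁ = I₂ω₂.
ω₂ = I₁ω₁ / I₂ = (10.40)(4.61 rad/s) / (38.10) = 1.258 rad/s.

ω₂ ≈ 1.26 rad/s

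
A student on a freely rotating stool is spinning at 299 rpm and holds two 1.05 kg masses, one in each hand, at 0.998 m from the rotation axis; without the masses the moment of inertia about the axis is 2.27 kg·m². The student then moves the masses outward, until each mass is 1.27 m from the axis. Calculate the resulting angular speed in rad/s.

ω₂ ≈ 24.1 rad/s

Angular momentum about the spin axis is conserved since the torque about it is zero.
I₁ = 2.27 + 2(1.05)(0.998)² = 4.362 kg·m²; I₂ = 2.27 + 2(1.05)(1.27)² = 5.657 kg·m².
ω₂ = I₁ω₁ / I₂ = (4.362)(299 rpm) / (5.657) = 230.5 rpm = 24.14 rad/s.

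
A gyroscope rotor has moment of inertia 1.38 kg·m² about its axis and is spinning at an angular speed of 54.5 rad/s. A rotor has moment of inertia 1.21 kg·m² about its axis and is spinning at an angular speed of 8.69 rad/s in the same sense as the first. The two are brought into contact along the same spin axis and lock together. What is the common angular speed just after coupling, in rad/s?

No external torque acts about the common axis, so total angular momentum is conserved.
Taking A's sense as positive: L = (1.380)(54.5) + (1.210)(8.69) = 85.72 kg·m²·rad/s.
Combined I = 1.380 + 1.210 = 2.590 kg·m².
ω_f = L / I = 85.72 / 2.590 = 33.10 rad/s.

|ω_f| ≈ 33.1 rad/s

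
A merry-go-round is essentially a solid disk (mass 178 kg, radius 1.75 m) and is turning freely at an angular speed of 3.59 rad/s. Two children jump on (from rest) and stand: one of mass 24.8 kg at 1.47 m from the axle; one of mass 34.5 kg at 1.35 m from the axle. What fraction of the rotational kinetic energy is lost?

fraction ≈ 0.299

The added mass arrives with no angular momentum about the axle, and any external torque about the axle is negligible, so the system's angular momentum is conserved.
I_p = ½(178)(1.75)² = 272.6 kg·m².
Added inertia Σmr² = (24.8)(1.47)² + (34.5)(1.35)² = 116.5 kg·m²; I_f = 272.6 + 116.5 = 389.0 kg·m².
ω_f = I_p ω_i / I_f = (272.6)(3.59) / 389.0 = 2.515 rad/s.
KE_i = ½(272.6)(3.590 rad/s)² = 1756 J; KE_f = ½(389.0)(2.515)² = 1231 J.
Fraction lost = 0.2994.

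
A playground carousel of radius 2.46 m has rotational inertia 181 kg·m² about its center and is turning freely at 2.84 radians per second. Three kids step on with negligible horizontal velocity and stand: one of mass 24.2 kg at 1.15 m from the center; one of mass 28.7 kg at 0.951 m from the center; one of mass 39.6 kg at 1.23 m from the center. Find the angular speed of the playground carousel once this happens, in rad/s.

ω_f ≈ 1.72 rad/s

No external torque acts about the center; L_before = L_after.
Added inertia Σmr² = (24.2)(1.15)² + (28.7)(0.951)² + (39.6)(1.23)² = 117.9 kg·m²; I_f = 181.0 + 117.9 = 298.9 kg·m².
ω_f = I_p ω_i / I_f = (181.0)(2.84) / 298.9 = 1.720 rad/s.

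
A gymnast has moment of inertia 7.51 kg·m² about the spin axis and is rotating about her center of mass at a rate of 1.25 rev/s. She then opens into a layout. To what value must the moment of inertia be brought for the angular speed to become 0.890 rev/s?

No external torque acts about the spin axis, so angular momentum is conserved.
I₂ = I₁ω₁ / ω₂ = (7.51)(1.25) / (0.890) = 10.55 kg·m².

I₂ ≈ 10.5 kg·m²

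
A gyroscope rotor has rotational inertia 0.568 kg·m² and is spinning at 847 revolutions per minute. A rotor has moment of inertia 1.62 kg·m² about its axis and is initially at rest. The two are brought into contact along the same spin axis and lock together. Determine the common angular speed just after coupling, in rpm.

|ω_f| ≈ 220 rpm

The coupling torques are internal; angular momentum about the shared axis is conserved.
Taking A's sense as positive: L = (0.5680)(847) = 481.1 kg·m²·rpm.
Combined I = 0.5680 + 1.620 = 2.188 kg·m².
ω_f = L / I = 481.1 / 2.188 = 219.9 rpm.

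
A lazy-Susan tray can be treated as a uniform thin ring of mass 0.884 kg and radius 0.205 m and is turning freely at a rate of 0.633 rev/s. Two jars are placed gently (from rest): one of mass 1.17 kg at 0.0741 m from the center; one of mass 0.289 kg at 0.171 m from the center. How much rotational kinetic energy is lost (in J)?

No external torque acts about the center; L_before = L_after.
I_p = (0.884)(0.205)² = 0.03715 kg·m².
Added inertia Σmr² = (1.17)(0.0741)² + (0.289)(0.171)² = 0.01487 kg·m²; I_f = 0.03715 + 0.01487 = 0.05202 kg·m².
ω_f = I_p ω_i / I_f = (0.03715)(0.633) / 0.05202 = 0.4520 rev/s.
KE_i = ½(0.03715)(3.977 rad/s)² = 0.2938 J; KE_f = ½(0.05202)(2.840)² = 0.2098 J.

energy lost ≈ 0.0840 J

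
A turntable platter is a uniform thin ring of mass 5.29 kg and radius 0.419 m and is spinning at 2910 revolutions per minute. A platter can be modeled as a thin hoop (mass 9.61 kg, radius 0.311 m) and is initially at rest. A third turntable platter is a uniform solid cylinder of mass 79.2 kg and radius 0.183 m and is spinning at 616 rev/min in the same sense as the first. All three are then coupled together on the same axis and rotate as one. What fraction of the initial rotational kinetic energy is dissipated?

fraction ≈ 0.535

No external torque acts about the common axis, so total angular momentum is conserved.
Moments of inertia: I_A = (5.29)(0.419)² = 0.9287 kg·m²; I_B = (9.61)(0.311)² = 0.9295 kg·m²; I_C = ½(79.2)(0.183)² = 1.326 kg·m².
Taking A's sense as positive: L = (0.9287)(2910) + (1.326)(616) = 3519 kg·m²·rpm.
Combined I = 0.9287 + 0.9295 + 1.326 = 3.184 kg·m².
ω_f = L / I = 3519 / 3.184 = 1105 rpm.
KE_i = ½ΣIω² = 45880 J; KE_f = ½(3.184)(115.7)² = 21330 J.
Fraction dissipated = (KE_i − KE_f)/KE_i = 0.5351.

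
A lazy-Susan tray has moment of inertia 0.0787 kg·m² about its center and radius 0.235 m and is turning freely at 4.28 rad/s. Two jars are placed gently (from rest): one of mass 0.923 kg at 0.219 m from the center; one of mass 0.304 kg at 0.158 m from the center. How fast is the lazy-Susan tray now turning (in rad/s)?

ω_f ≈ 2.58 rad/s

The added mass arrives with no angular momentum about the center, and any external torque about the center is negligible, so the system's angular momentum is conserved.
Added inertia Σmr² = (0.923)(0.219)² + (0.304)(0.158)² = 0.05186 kg·m²; I_f = 0.07870 + 0.05186 = 0.1306 kg·m².
ω_f = I_p ω_i / I_f = (0.07870)(4.28) / 0.1306 = 2.580 rad/s.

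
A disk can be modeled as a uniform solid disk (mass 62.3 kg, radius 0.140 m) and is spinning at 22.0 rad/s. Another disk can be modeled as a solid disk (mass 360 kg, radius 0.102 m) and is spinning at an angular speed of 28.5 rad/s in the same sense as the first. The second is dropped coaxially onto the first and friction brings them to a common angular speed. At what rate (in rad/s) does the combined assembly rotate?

|ω_f| ≈ 26.9 rad/s

No external torque acts about the common axis, so total angular momentum is conserved.
Moments of inertia: I_A = ½(62.3)(0.140)² = 0.6105 kg·m²; I_B = ½(360)(0.102)² = 1.873 kg·m².
Taking A's sense as positive: L = (0.6105)(22.0) + (1.873)(28.5) = 66.80 kg·m²·rad/s.
Combined I = 0.6105 + 1.873 = 2.483 kg·m².
ω_f = L / I = 66.80 / 2.483 = 26.90 rad/s.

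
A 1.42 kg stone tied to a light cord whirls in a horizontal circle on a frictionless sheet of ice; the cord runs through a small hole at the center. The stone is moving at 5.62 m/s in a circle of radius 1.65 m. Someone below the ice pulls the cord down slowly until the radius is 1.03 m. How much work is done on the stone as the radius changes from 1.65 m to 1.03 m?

W ≈ 35.1 J

Central (radial) force ⇒ zero torque about the center ⇒ m v r is constant.
v₂ = v₁ r₁ / r₂ = (5.62)(1.65) / (1.03) = 9.003 m/s.
W = ΔKE = ½m(v₂² − v₁²) = 35.12 J.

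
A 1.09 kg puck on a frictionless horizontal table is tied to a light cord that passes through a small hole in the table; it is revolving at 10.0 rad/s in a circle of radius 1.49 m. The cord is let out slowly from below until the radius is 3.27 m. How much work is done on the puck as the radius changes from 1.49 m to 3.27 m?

W ≈ -95.9 J

The constraining force is radial, so m r² ω about the center is conserved.
ω₂ = ω₁ (r₁/r₂)² = (10.0)(1.49/3.27)² = 2.076 rad/s.
W = ΔKE = ½m(v₂² − v₁²) = -95.87 J.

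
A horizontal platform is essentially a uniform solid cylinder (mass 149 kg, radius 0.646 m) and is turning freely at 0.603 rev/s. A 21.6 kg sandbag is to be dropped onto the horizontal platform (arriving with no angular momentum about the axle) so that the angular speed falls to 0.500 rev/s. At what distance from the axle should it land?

The added mass arrives with no angular momentum about the axle, and any external torque about the axle is negligible, so the system's angular momentum is conserved.
I_p = ½(149)(0.646)² = 31.09 kg·m².
I_p ω_i = (I_p + m r²) ω_f ⇒ m r² = I_p(ω_i/ω_f − 1) = 31.09(0.603/0.500 − 1) = 6.405 kg·m².
r = √(6.405/21.6) = 0.5445 m.

r ≈ 0.545 m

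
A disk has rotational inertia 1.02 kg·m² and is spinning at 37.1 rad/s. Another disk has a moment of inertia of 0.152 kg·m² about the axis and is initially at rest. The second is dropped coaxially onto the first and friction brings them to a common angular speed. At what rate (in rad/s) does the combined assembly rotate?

|ω_f| ≈ 32.3 rad/s

The coupling torques are internal; angular momentum about the shared axis is conserved.
Taking A's sense as positive: L = (1.020)(37.1) = 37.84 kg·m²·rad/s.
Combined I = 1.020 + 0.1520 = 1.172 kg·m².
ω_f = L / I = 37.84 / 1.172 = 32.29 rad/s.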